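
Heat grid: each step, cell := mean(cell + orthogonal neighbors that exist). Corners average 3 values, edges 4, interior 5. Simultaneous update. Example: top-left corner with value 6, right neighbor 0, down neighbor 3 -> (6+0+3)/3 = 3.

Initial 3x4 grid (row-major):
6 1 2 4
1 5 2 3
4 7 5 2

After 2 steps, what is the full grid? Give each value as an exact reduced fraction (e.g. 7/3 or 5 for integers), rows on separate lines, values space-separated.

Answer: 61/18 697/240 243/80 8/3
52/15 387/100 78/25 749/240
53/12 329/80 959/240 121/36

Derivation:
After step 1:
  8/3 7/2 9/4 3
  4 16/5 17/5 11/4
  4 21/4 4 10/3
After step 2:
  61/18 697/240 243/80 8/3
  52/15 387/100 78/25 749/240
  53/12 329/80 959/240 121/36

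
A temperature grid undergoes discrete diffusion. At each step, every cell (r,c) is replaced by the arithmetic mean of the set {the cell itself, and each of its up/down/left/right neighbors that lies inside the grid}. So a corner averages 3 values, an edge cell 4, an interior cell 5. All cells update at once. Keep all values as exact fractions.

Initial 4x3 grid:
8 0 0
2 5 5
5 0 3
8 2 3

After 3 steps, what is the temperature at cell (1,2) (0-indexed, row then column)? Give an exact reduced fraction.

Step 1: cell (1,2) = 13/4
Step 2: cell (1,2) = 151/60
Step 3: cell (1,2) = 5191/1800
Full grid after step 3:
  913/270 15151/4800 5689/2160
  27089/7200 1521/500 5191/1800
  8903/2400 2549/750 10217/3600
  35/9 48233/14400 1337/432

Answer: 5191/1800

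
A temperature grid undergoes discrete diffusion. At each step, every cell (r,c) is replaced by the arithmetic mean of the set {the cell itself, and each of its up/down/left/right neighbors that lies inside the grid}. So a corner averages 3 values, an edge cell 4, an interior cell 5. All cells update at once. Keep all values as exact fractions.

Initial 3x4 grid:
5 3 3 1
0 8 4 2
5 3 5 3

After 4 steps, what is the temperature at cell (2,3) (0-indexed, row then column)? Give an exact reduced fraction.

Step 1: cell (2,3) = 10/3
Step 2: cell (2,3) = 115/36
Step 3: cell (2,3) = 3757/1080
Step 4: cell (2,3) = 8765/2592
Full grid after step 4:
  49379/12960 77353/21600 24727/7200 2645/864
  325247/86400 139867/36000 124387/36000 285179/86400
  51509/12960 2579/675 2533/675 8765/2592

Answer: 8765/2592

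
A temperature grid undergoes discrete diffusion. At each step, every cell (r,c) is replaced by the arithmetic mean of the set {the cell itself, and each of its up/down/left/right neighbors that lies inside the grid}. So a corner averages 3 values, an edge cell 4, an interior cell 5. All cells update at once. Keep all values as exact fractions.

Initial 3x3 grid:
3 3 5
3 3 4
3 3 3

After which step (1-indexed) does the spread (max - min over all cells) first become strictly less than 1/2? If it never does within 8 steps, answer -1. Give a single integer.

Step 1: max=4, min=3, spread=1
Step 2: max=15/4, min=3, spread=3/4
Step 3: max=2579/720, min=551/180, spread=25/48
Step 4: max=150953/43200, min=16891/5400, spread=211/576
  -> spread < 1/2 first at step 4
Step 5: max=2966297/864000, min=25409/8000, spread=1777/6912
Step 6: max=527878177/155520000, min=7809493/2430000, spread=14971/82944
Step 7: max=31413470419/9331200000, min=7557771511/2332800000, spread=126121/995328
Step 8: max=624751302131/186624000000, min=76018719407/23328000000, spread=1062499/11943936

Answer: 4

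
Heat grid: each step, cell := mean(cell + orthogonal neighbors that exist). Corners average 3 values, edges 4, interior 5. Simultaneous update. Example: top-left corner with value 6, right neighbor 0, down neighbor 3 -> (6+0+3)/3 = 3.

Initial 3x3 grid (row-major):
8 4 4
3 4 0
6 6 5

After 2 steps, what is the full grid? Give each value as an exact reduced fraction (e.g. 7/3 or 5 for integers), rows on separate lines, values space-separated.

After step 1:
  5 5 8/3
  21/4 17/5 13/4
  5 21/4 11/3
After step 2:
  61/12 241/60 131/36
  373/80 443/100 779/240
  31/6 1039/240 73/18

Answer: 61/12 241/60 131/36
373/80 443/100 779/240
31/6 1039/240 73/18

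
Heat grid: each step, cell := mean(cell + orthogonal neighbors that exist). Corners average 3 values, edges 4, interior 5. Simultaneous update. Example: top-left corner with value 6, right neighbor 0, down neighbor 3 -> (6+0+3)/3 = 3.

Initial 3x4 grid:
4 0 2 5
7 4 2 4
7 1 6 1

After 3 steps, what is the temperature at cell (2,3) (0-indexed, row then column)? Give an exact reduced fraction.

Step 1: cell (2,3) = 11/3
Step 2: cell (2,3) = 55/18
Step 3: cell (2,3) = 1819/540
Full grid after step 3:
  7873/2160 24259/7200 20899/7200 6811/2160
  30439/7200 20827/6000 19997/6000 11107/3600
  1553/360 2407/600 11837/3600 1819/540

Answer: 1819/540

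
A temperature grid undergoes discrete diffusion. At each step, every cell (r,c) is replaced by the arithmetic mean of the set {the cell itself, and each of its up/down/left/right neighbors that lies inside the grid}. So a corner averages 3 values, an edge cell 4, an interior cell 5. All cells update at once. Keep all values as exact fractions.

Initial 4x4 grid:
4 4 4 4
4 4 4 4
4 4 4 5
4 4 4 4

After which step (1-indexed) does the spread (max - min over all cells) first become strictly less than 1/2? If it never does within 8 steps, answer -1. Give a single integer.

Step 1: max=13/3, min=4, spread=1/3
  -> spread < 1/2 first at step 1
Step 2: max=511/120, min=4, spread=31/120
Step 3: max=4531/1080, min=4, spread=211/1080
Step 4: max=448843/108000, min=4, spread=16843/108000
Step 5: max=4026643/972000, min=36079/9000, spread=130111/972000
Step 6: max=120282367/29160000, min=2167159/540000, spread=3255781/29160000
Step 7: max=3599553691/874800000, min=2171107/540000, spread=82360351/874800000
Step 8: max=107727316891/26244000000, min=391306441/97200000, spread=2074577821/26244000000

Answer: 1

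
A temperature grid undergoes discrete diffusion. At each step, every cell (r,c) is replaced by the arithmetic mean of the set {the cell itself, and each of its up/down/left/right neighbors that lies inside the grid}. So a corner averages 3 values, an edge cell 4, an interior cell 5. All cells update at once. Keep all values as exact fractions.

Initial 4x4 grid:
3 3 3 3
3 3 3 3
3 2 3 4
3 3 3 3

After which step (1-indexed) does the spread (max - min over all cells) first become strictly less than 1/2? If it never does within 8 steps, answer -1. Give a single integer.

Answer: 2

Derivation:
Step 1: max=10/3, min=11/4, spread=7/12
Step 2: max=77/24, min=141/50, spread=233/600
  -> spread < 1/2 first at step 2
Step 3: max=1357/432, min=6857/2400, spread=6137/21600
Step 4: max=200963/64800, min=31021/10800, spread=14837/64800
Step 5: max=4981541/1620000, min=187583/64800, spread=48661/270000
Step 6: max=59411957/19440000, min=28268107/9720000, spread=35503/240000
Step 7: max=4437236657/1458000000, min=852150373/291600000, spread=7353533/60750000
Step 8: max=265282820731/87480000000, min=25655293771/8748000000, spread=2909961007/29160000000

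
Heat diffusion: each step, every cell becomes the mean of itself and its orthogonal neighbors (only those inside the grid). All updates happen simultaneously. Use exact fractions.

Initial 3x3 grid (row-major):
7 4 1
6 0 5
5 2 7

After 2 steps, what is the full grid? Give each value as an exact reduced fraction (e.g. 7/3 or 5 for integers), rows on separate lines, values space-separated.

After step 1:
  17/3 3 10/3
  9/2 17/5 13/4
  13/3 7/2 14/3
After step 2:
  79/18 77/20 115/36
  179/40 353/100 293/80
  37/9 159/40 137/36

Answer: 79/18 77/20 115/36
179/40 353/100 293/80
37/9 159/40 137/36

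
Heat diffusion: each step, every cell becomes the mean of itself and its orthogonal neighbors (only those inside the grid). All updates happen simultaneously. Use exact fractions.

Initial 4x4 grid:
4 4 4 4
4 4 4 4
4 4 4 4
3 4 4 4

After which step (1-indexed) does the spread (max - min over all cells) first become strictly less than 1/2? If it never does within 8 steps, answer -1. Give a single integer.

Step 1: max=4, min=11/3, spread=1/3
  -> spread < 1/2 first at step 1
Step 2: max=4, min=67/18, spread=5/18
Step 3: max=4, min=823/216, spread=41/216
Step 4: max=4, min=24877/6480, spread=1043/6480
Step 5: max=4, min=752047/194400, spread=25553/194400
Step 6: max=71921/18000, min=22656541/5832000, spread=645863/5832000
Step 7: max=479029/120000, min=682198309/174960000, spread=16225973/174960000
Step 8: max=215299/54000, min=20517722017/5248800000, spread=409340783/5248800000

Answer: 1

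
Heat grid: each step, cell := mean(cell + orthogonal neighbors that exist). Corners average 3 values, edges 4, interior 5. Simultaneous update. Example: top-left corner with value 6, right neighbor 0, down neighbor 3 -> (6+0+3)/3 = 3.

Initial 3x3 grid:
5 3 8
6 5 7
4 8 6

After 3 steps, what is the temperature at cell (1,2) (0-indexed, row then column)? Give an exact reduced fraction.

Step 1: cell (1,2) = 13/2
Step 2: cell (1,2) = 253/40
Step 3: cell (1,2) = 14591/2400
Full grid after step 3:
  11353/2160 79121/14400 4241/720
  1214/225 17351/3000 14591/2400
  1367/240 9519/1600 4531/720

Answer: 14591/2400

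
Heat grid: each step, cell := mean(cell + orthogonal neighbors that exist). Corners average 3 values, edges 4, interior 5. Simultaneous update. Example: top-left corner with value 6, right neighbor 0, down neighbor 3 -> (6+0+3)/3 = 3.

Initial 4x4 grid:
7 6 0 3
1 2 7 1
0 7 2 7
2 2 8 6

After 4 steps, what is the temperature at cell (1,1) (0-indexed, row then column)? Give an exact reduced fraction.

Answer: 624871/180000

Derivation:
Step 1: cell (1,1) = 23/5
Step 2: cell (1,1) = 317/100
Step 3: cell (1,1) = 23353/6000
Step 4: cell (1,1) = 624871/180000
Full grid after step 4:
  225841/64800 803587/216000 148111/43200 232847/64800
  94919/27000 624871/180000 142333/36000 3233/864
  84379/27000 687893/180000 49009/12000 55541/12000
  215339/64800 789977/216000 37139/8000 102979/21600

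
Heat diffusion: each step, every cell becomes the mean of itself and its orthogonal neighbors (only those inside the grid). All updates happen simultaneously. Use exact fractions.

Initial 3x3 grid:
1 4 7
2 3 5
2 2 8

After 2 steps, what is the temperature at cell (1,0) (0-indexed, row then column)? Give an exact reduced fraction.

Answer: 143/60

Derivation:
Step 1: cell (1,0) = 2
Step 2: cell (1,0) = 143/60
Full grid after step 2:
  97/36 877/240 89/18
  143/60 369/100 1157/240
  31/12 279/80 29/6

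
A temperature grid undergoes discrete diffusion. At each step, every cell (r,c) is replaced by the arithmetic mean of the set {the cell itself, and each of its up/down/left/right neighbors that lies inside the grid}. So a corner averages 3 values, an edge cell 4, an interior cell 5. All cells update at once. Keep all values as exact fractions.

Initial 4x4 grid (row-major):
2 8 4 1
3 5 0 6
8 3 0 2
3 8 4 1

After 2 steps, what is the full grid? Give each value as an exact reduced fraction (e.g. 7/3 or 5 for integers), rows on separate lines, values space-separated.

Answer: 163/36 121/30 11/3 55/18
1013/240 417/100 141/50 67/24
1193/240 383/100 151/50 259/120
181/36 1133/240 713/240 47/18

Derivation:
After step 1:
  13/3 19/4 13/4 11/3
  9/2 19/5 3 9/4
  17/4 24/5 9/5 9/4
  19/3 9/2 13/4 7/3
After step 2:
  163/36 121/30 11/3 55/18
  1013/240 417/100 141/50 67/24
  1193/240 383/100 151/50 259/120
  181/36 1133/240 713/240 47/18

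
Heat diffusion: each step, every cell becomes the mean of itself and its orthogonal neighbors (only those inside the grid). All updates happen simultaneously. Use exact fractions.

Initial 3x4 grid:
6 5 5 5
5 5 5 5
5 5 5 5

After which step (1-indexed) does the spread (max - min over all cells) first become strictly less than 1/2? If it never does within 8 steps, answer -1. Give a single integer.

Answer: 1

Derivation:
Step 1: max=16/3, min=5, spread=1/3
  -> spread < 1/2 first at step 1
Step 2: max=95/18, min=5, spread=5/18
Step 3: max=1121/216, min=5, spread=41/216
Step 4: max=133817/25920, min=5, spread=4217/25920
Step 5: max=7985149/1555200, min=36079/7200, spread=38417/311040
Step 6: max=477760211/93312000, min=722597/144000, spread=1903471/18662400
Step 7: max=28594589089/5598720000, min=21715759/4320000, spread=18038617/223948800
Step 8: max=1712884182851/335923200000, min=1956926759/388800000, spread=883978523/13436928000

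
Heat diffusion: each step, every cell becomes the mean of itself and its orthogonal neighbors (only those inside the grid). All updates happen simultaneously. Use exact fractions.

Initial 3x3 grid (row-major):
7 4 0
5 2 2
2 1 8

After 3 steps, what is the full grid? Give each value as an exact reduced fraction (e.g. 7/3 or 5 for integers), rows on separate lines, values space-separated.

After step 1:
  16/3 13/4 2
  4 14/5 3
  8/3 13/4 11/3
After step 2:
  151/36 803/240 11/4
  37/10 163/50 43/15
  119/36 743/240 119/36
After step 3:
  8093/2160 48781/14400 239/80
  723/200 9761/3000 2741/900
  7273/2160 46681/14400 6673/2160

Answer: 8093/2160 48781/14400 239/80
723/200 9761/3000 2741/900
7273/2160 46681/14400 6673/2160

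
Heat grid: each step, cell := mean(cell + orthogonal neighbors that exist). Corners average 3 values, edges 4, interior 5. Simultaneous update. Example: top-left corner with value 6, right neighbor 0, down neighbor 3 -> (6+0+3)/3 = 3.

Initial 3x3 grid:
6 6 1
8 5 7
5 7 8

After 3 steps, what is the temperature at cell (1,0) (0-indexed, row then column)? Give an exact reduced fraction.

Answer: 1363/225

Derivation:
Step 1: cell (1,0) = 6
Step 2: cell (1,0) = 389/60
Step 3: cell (1,0) = 1363/225
Full grid after step 3:
  6413/1080 39341/7200 11791/2160
  1363/225 4573/750 27319/4800
  14041/2160 30019/4800 6823/1080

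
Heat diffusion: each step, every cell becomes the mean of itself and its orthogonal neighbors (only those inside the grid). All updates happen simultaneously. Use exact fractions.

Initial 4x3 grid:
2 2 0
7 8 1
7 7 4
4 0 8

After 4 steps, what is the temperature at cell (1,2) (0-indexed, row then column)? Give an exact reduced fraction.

Step 1: cell (1,2) = 13/4
Step 2: cell (1,2) = 57/16
Step 3: cell (1,2) = 8899/2400
Step 4: cell (1,2) = 279563/72000
Full grid after step 4:
  271837/64800 409487/108000 24793/7200
  999439/216000 95309/22500 279563/72000
  1057159/216000 1689719/360000 104101/24000
  639179/129600 4069801/864000 196793/43200

Answer: 279563/72000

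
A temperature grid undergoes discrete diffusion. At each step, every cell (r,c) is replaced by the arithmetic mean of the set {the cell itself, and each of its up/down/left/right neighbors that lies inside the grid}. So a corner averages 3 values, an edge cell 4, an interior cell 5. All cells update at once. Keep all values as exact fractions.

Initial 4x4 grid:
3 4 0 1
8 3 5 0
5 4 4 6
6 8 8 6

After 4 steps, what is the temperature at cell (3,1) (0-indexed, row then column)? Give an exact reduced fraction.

Step 1: cell (3,1) = 13/2
Step 2: cell (3,1) = 181/30
Step 3: cell (3,1) = 431/72
Step 4: cell (3,1) = 305069/54000
Full grid after step 4:
  8843/2160 66673/18000 156413/54000 43709/16200
  168851/36000 41397/10000 16709/4500 87559/27000
  569353/108000 465733/90000 21019/4500 122219/27000
  37577/6480 305069/54000 299383/54000 84409/16200

Answer: 305069/54000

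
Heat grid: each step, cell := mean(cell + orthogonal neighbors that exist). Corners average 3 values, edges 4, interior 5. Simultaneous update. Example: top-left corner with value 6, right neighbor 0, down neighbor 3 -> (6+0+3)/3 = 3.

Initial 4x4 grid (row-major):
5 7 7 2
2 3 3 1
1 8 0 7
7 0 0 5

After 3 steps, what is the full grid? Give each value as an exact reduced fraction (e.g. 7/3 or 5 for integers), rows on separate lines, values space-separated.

After step 1:
  14/3 11/2 19/4 10/3
  11/4 23/5 14/5 13/4
  9/2 12/5 18/5 13/4
  8/3 15/4 5/4 4
After step 2:
  155/36 1171/240 983/240 34/9
  991/240 361/100 19/5 379/120
  739/240 377/100 133/50 141/40
  131/36 151/60 63/20 17/6
After step 3:
  4793/1080 30403/7200 5959/1440 7943/2160
  27223/7200 12113/3000 20789/6000 2567/720
  26311/7200 18763/6000 3381/1000 3653/1200
  6649/2160 1471/450 279/100 1141/360

Answer: 4793/1080 30403/7200 5959/1440 7943/2160
27223/7200 12113/3000 20789/6000 2567/720
26311/7200 18763/6000 3381/1000 3653/1200
6649/2160 1471/450 279/100 1141/360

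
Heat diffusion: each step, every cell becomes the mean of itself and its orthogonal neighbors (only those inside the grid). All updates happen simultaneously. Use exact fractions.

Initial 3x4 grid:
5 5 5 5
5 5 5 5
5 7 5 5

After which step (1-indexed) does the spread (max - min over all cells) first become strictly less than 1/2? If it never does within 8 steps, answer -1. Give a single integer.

Step 1: max=17/3, min=5, spread=2/3
Step 2: max=331/60, min=5, spread=31/60
Step 3: max=2911/540, min=5, spread=211/540
  -> spread < 1/2 first at step 3
Step 4: max=286897/54000, min=4547/900, spread=14077/54000
Step 5: max=2570407/486000, min=273683/54000, spread=5363/24300
Step 6: max=76640809/14580000, min=152869/30000, spread=93859/583200
Step 7: max=4584274481/874800000, min=248336467/48600000, spread=4568723/34992000
Step 8: max=274220435629/52488000000, min=7471618889/1458000000, spread=8387449/83980800

Answer: 3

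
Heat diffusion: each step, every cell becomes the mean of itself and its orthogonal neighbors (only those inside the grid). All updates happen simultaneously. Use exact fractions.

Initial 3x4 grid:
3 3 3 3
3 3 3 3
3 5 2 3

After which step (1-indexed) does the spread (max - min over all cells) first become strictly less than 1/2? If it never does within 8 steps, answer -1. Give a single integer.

Answer: 3

Derivation:
Step 1: max=11/3, min=8/3, spread=1
Step 2: max=407/120, min=43/15, spread=21/40
Step 3: max=3587/1080, min=529/180, spread=413/1080
  -> spread < 1/2 first at step 3
Step 4: max=104561/32400, min=160141/54000, spread=21191/81000
Step 5: max=3120167/972000, min=107431/36000, spread=21953/97200
Step 6: max=46290517/14580000, min=29247203/9720000, spread=193577/1166400
Step 7: max=691172507/218700000, min=1760462777/583200000, spread=9919669/69984000
Step 8: max=165008264377/52488000000, min=35373687431/11664000000, spread=18645347/167961600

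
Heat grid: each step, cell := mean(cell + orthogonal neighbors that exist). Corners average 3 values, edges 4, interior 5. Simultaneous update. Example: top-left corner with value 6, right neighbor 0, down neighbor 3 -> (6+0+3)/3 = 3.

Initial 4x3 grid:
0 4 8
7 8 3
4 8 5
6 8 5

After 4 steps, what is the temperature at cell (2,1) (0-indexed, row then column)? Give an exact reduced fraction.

Answer: 236253/40000

Derivation:
Step 1: cell (2,1) = 33/5
Step 2: cell (2,1) = 617/100
Step 3: cell (2,1) = 751/125
Step 4: cell (2,1) = 236253/40000
Full grid after step 4:
  164723/32400 1118767/216000 115207/21600
  581681/108000 991351/180000 133943/24000
  23393/4000 236253/40000 141983/24000
  263419/43200 1764611/288000 87523/14400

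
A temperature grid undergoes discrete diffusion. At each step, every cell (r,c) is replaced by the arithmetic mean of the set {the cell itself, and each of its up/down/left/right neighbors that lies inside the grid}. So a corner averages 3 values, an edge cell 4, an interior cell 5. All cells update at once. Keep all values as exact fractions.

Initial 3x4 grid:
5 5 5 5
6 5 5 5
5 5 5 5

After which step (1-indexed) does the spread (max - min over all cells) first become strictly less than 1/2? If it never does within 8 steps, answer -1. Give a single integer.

Answer: 1

Derivation:
Step 1: max=16/3, min=5, spread=1/3
  -> spread < 1/2 first at step 1
Step 2: max=1267/240, min=5, spread=67/240
Step 3: max=11237/2160, min=5, spread=437/2160
Step 4: max=4477531/864000, min=5009/1000, spread=29951/172800
Step 5: max=40095821/7776000, min=16954/3375, spread=206761/1555200
Step 6: max=16008195571/3110400000, min=27165671/5400000, spread=14430763/124416000
Step 7: max=958227741689/186624000000, min=2177652727/432000000, spread=139854109/1492992000
Step 8: max=57409671890251/11197440000000, min=196251228977/38880000000, spread=7114543559/89579520000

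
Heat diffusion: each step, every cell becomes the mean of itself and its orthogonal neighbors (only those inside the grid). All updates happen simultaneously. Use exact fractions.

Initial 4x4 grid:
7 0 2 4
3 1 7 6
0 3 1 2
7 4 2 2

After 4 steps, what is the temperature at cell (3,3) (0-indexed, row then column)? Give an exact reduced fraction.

Step 1: cell (3,3) = 2
Step 2: cell (3,3) = 7/3
Step 3: cell (3,3) = 397/144
Step 4: cell (3,3) = 60419/21600
Full grid after step 4:
  37801/12960 666083/216000 237353/72000 25603/7200
  161297/54000 106327/36000 193871/60000 40043/12000
  161137/54000 541309/180000 58367/20000 22109/7200
  202171/64800 633013/216000 553/192 60419/21600

Answer: 60419/21600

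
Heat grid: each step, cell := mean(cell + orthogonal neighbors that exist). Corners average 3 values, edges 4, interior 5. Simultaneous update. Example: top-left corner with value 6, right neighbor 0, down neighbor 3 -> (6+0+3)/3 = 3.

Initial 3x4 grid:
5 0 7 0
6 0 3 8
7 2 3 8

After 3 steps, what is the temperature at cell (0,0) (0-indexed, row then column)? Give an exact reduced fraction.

Answer: 1873/540

Derivation:
Step 1: cell (0,0) = 11/3
Step 2: cell (0,0) = 67/18
Step 3: cell (0,0) = 1873/540
Full grid after step 3:
  1873/540 12257/3600 1413/400 3079/720
  27199/7200 5143/1500 24047/6000 63763/14400
  1387/360 387/100 7421/1800 10427/2160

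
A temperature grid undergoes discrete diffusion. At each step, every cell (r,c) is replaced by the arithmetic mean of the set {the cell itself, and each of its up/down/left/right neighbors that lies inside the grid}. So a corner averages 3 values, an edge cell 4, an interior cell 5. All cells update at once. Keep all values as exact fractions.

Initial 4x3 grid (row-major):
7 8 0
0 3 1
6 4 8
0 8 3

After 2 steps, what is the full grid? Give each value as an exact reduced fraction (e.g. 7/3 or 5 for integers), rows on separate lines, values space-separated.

After step 1:
  5 9/2 3
  4 16/5 3
  5/2 29/5 4
  14/3 15/4 19/3
After step 2:
  9/2 157/40 7/2
  147/40 41/10 33/10
  509/120 77/20 287/60
  131/36 411/80 169/36

Answer: 9/2 157/40 7/2
147/40 41/10 33/10
509/120 77/20 287/60
131/36 411/80 169/36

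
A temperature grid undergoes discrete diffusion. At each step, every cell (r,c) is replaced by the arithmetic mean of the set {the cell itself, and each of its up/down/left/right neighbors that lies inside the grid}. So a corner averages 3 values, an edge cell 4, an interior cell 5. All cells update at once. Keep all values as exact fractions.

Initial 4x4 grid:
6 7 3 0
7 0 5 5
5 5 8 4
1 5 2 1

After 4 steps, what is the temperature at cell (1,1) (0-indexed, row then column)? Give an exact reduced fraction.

Answer: 159611/36000

Derivation:
Step 1: cell (1,1) = 24/5
Step 2: cell (1,1) = 221/50
Step 3: cell (1,1) = 27529/6000
Step 4: cell (1,1) = 159611/36000
Full grid after step 4:
  306781/64800 975091/216000 34819/8640 244213/64800
  252649/54000 159611/36000 737983/180000 8251/2160
  235171/54000 766009/180000 145501/36000 207629/54000
  266227/64800 868309/216000 839021/216000 246731/64800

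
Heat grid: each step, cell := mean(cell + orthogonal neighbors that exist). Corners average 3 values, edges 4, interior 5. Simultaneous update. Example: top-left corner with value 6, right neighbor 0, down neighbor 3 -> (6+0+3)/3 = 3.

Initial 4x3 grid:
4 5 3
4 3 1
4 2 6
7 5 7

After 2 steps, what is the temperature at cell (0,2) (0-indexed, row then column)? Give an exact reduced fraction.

Answer: 10/3

Derivation:
Step 1: cell (0,2) = 3
Step 2: cell (0,2) = 10/3
Full grid after step 2:
  71/18 169/48 10/3
  23/6 71/20 53/16
  13/3 41/10 69/16
  89/18 247/48 61/12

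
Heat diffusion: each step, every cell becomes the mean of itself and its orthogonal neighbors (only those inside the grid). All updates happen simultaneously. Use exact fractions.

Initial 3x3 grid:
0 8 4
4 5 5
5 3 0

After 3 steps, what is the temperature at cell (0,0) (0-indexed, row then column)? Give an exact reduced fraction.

Step 1: cell (0,0) = 4
Step 2: cell (0,0) = 47/12
Step 3: cell (0,0) = 613/144
Full grid after step 3:
  613/144 12253/2880 1931/432
  621/160 2483/600 5659/1440
  61/16 10333/2880 1595/432

Answer: 613/144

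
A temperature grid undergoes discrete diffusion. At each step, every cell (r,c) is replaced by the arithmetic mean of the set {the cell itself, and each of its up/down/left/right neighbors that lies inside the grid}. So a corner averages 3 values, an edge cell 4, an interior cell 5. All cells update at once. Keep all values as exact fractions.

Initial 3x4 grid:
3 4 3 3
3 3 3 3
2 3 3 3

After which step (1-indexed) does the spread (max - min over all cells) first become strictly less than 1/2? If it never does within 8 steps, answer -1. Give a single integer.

Step 1: max=10/3, min=8/3, spread=2/3
Step 2: max=391/120, min=49/18, spread=193/360
Step 3: max=3767/1200, min=3101/1080, spread=2893/10800
  -> spread < 1/2 first at step 3
Step 4: max=167741/54000, min=376379/129600, spread=130997/648000
Step 5: max=6657031/2160000, min=22935511/7776000, spread=5149003/38880000
Step 6: max=59556461/19440000, min=1384111889/466560000, spread=1809727/18662400
Step 7: max=5936234809/1944000000, min=83528246251/27993600000, spread=9767674993/139968000000
Step 8: max=53318352929/17496000000, min=5026769055809/1679616000000, spread=734342603/13436928000

Answer: 3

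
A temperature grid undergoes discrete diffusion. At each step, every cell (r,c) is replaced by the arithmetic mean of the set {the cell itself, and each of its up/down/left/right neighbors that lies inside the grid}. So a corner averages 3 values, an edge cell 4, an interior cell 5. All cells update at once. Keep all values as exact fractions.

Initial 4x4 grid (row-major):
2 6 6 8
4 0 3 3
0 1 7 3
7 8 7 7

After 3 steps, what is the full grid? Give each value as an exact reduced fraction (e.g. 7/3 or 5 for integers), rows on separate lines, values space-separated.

Answer: 787/240 8791/2400 32533/7200 5249/1080
299/100 7099/2000 12701/3000 33913/7200
539/150 3983/1000 27763/6000 36217/7200
1567/360 1939/400 19511/3600 11857/2160

Derivation:
After step 1:
  4 7/2 23/4 17/3
  3/2 14/5 19/5 17/4
  3 16/5 21/5 5
  5 23/4 29/4 17/3
After step 2:
  3 321/80 1123/240 47/9
  113/40 74/25 104/25 1123/240
  127/40 379/100 469/100 1147/240
  55/12 53/10 343/60 215/36
After step 3:
  787/240 8791/2400 32533/7200 5249/1080
  299/100 7099/2000 12701/3000 33913/7200
  539/150 3983/1000 27763/6000 36217/7200
  1567/360 1939/400 19511/3600 11857/2160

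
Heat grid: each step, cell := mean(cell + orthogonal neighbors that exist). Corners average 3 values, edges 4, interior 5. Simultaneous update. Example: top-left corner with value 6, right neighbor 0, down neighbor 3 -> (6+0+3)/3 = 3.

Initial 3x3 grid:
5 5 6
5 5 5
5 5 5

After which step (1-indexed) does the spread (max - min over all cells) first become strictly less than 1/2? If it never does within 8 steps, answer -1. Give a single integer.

Answer: 1

Derivation:
Step 1: max=16/3, min=5, spread=1/3
  -> spread < 1/2 first at step 1
Step 2: max=95/18, min=5, spread=5/18
Step 3: max=1121/216, min=5, spread=41/216
Step 4: max=66931/12960, min=1811/360, spread=347/2592
Step 5: max=3994937/777600, min=18157/3600, spread=2921/31104
Step 6: max=239108539/46656000, min=2185483/432000, spread=24611/373248
Step 7: max=14315522033/2799360000, min=49256741/9720000, spread=207329/4478976
Step 8: max=857837952451/167961600000, min=2630801599/518400000, spread=1746635/53747712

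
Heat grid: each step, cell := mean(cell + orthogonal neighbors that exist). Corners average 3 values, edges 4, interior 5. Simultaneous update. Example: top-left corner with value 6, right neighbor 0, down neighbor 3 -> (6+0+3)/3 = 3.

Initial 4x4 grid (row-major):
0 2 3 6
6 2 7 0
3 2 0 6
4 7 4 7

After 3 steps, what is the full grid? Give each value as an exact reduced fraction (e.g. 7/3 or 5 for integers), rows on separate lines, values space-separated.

After step 1:
  8/3 7/4 9/2 3
  11/4 19/5 12/5 19/4
  15/4 14/5 19/5 13/4
  14/3 17/4 9/2 17/3
After step 2:
  43/18 763/240 233/80 49/12
  389/120 27/10 77/20 67/20
  419/120 92/25 67/20 131/30
  38/9 973/240 1093/240 161/36
After step 3:
  6343/2160 805/288 561/160 2483/720
  133/45 19981/6000 1293/400 313/80
  3293/900 20731/6000 23761/6000 2797/720
  8473/2160 29719/7200 1183/288 9643/2160

Answer: 6343/2160 805/288 561/160 2483/720
133/45 19981/6000 1293/400 313/80
3293/900 20731/6000 23761/6000 2797/720
8473/2160 29719/7200 1183/288 9643/2160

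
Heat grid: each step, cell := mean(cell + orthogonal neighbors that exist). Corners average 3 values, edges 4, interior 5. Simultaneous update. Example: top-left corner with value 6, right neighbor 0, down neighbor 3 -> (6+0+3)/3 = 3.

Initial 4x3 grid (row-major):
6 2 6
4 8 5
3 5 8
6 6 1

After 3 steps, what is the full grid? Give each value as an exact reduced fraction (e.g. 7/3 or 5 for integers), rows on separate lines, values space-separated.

After step 1:
  4 11/2 13/3
  21/4 24/5 27/4
  9/2 6 19/4
  5 9/2 5
After step 2:
  59/12 559/120 199/36
  371/80 283/50 619/120
  83/16 491/100 45/8
  14/3 41/8 19/4
After step 3:
  379/80 37373/7200 1381/270
  12241/2400 30029/6000 9887/1800
  11641/2400 10603/2000 6133/1200
  719/144 11671/2400 31/6

Answer: 379/80 37373/7200 1381/270
12241/2400 30029/6000 9887/1800
11641/2400 10603/2000 6133/1200
719/144 11671/2400 31/6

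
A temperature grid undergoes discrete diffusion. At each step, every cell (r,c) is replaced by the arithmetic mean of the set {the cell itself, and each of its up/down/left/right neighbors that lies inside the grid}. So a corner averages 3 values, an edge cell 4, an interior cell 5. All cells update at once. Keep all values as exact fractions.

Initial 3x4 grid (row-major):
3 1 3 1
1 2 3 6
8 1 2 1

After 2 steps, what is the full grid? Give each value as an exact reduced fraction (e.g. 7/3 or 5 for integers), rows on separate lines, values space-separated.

After step 1:
  5/3 9/4 2 10/3
  7/2 8/5 16/5 11/4
  10/3 13/4 7/4 3
After step 2:
  89/36 451/240 647/240 97/36
  101/40 69/25 113/50 737/240
  121/36 149/60 14/5 5/2

Answer: 89/36 451/240 647/240 97/36
101/40 69/25 113/50 737/240
121/36 149/60 14/5 5/2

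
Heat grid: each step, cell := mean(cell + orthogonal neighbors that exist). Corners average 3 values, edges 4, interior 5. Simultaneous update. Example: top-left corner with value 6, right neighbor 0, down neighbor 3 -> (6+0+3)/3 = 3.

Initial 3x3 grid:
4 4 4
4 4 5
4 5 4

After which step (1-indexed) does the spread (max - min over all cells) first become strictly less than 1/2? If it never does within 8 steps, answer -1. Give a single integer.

Answer: 2

Derivation:
Step 1: max=14/3, min=4, spread=2/3
Step 2: max=353/80, min=4, spread=33/80
  -> spread < 1/2 first at step 2
Step 3: max=4757/1080, min=371/90, spread=61/216
Step 4: max=280639/64800, min=11161/2700, spread=511/2592
Step 5: max=16781933/3888000, min=150401/36000, spread=4309/31104
Step 6: max=1000503751/233280000, min=20371237/4860000, spread=36295/373248
Step 7: max=59872370597/13996800000, min=4909735831/1166400000, spread=305773/4478976
Step 8: max=3582546670159/839808000000, min=49198575497/11664000000, spread=2575951/53747712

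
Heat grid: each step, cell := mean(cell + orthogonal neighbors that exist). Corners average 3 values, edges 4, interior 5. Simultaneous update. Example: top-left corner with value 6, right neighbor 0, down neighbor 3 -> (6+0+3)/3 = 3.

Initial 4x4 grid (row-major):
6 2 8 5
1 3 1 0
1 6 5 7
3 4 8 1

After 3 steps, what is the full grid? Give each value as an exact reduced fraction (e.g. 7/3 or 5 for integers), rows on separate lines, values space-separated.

After step 1:
  3 19/4 4 13/3
  11/4 13/5 17/5 13/4
  11/4 19/5 27/5 13/4
  8/3 21/4 9/2 16/3
After step 2:
  7/2 287/80 989/240 139/36
  111/40 173/50 373/100 427/120
  359/120 99/25 407/100 517/120
  32/9 973/240 1229/240 157/36
After step 3:
  263/80 8801/2400 27539/7200 8309/2160
  1909/600 1401/400 22727/6000 1739/450
  5977/1800 22243/6000 25427/6000 3667/900
  7633/2160 30043/7200 31691/7200 9929/2160

Answer: 263/80 8801/2400 27539/7200 8309/2160
1909/600 1401/400 22727/6000 1739/450
5977/1800 22243/6000 25427/6000 3667/900
7633/2160 30043/7200 31691/7200 9929/2160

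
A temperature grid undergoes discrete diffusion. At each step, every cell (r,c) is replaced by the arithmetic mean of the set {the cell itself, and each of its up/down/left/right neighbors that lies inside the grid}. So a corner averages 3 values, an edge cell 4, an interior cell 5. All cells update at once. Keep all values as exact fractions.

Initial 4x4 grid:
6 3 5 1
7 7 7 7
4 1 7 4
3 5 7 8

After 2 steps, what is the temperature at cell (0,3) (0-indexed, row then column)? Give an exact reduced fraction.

Step 1: cell (0,3) = 13/3
Step 2: cell (0,3) = 157/36
Full grid after step 2:
  199/36 235/48 1211/240 157/36
  241/48 553/100 511/100 1331/240
  371/80 91/20 597/100 1367/240
  47/12 391/80 1337/240 235/36

Answer: 157/36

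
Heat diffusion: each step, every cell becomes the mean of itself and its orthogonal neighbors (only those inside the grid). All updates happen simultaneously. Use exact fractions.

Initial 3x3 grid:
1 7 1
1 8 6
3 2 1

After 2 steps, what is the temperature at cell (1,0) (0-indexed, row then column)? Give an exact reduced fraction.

Answer: 261/80

Derivation:
Step 1: cell (1,0) = 13/4
Step 2: cell (1,0) = 261/80
Full grid after step 2:
  7/2 1003/240 155/36
  261/80 99/25 247/60
  35/12 133/40 7/2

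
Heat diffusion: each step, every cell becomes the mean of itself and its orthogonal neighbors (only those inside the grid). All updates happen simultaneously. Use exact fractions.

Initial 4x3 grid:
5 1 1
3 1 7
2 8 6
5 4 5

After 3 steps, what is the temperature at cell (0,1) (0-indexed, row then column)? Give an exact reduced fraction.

Step 1: cell (0,1) = 2
Step 2: cell (0,1) = 3
Step 3: cell (0,1) = 74/25
Full grid after step 3:
  439/144 74/25 491/144
  2653/800 3831/1000 9259/2400
  30307/7200 3227/750 11869/2400
  9307/2160 35557/7200 3629/720

Answer: 74/25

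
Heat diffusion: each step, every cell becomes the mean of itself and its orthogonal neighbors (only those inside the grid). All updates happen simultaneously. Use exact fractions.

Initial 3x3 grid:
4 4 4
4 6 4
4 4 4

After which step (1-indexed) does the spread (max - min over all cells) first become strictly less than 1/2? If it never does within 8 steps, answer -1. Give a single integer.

Answer: 2

Derivation:
Step 1: max=9/2, min=4, spread=1/2
Step 2: max=112/25, min=169/40, spread=51/200
  -> spread < 1/2 first at step 2
Step 3: max=10423/2400, min=767/180, spread=589/7200
Step 4: max=64943/15000, min=617081/144000, spread=31859/720000
Step 5: max=37251607/8640000, min=3864721/900000, spread=751427/43200000
Step 6: max=232634687/54000000, min=2228663129/518400000, spread=23149331/2592000000
Step 7: max=133898654263/31104000000, min=13934931889/3240000000, spread=616540643/155520000000
Step 8: max=836712453983/194400000000, min=8028892008761/1866240000000, spread=17737747379/9331200000000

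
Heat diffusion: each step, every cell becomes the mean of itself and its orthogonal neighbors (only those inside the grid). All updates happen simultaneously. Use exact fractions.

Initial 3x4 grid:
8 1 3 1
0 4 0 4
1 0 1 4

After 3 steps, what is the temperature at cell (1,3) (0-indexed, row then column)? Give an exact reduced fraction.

Step 1: cell (1,3) = 9/4
Step 2: cell (1,3) = 619/240
Step 3: cell (1,3) = 30353/14400
Full grid after step 3:
  61/24 6443/2400 15439/7200 2597/1080
  33973/14400 11147/6000 13507/6000 30353/14400
  83/54 12929/7200 1371/800 407/180

Answer: 30353/14400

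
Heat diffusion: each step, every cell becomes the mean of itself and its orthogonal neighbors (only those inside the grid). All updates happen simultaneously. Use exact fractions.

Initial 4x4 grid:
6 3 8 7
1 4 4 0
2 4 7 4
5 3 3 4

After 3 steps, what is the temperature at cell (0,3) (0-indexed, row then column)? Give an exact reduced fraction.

Answer: 1129/240

Derivation:
Step 1: cell (0,3) = 5
Step 2: cell (0,3) = 19/4
Step 3: cell (0,3) = 1129/240
Full grid after step 3:
  2063/540 31343/7200 11069/2400 1129/240
  26273/7200 5861/1500 1753/400 2581/600
  24521/7200 22991/6000 12041/3000 1463/360
  1525/432 13393/3600 2869/720 4247/1080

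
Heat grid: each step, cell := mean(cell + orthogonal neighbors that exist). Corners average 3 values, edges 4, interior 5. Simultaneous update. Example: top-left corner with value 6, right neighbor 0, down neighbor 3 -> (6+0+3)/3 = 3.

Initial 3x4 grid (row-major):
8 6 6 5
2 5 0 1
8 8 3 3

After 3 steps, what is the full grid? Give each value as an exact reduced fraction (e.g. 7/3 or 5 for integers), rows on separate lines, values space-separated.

Answer: 11597/2160 18181/3600 4897/1200 517/144
79399/14400 28481/6000 23351/6000 45109/14400
431/80 1959/400 13291/3600 1339/432

Derivation:
After step 1:
  16/3 25/4 17/4 4
  23/4 21/5 3 9/4
  6 6 7/2 7/3
After step 2:
  52/9 601/120 35/8 7/2
  1277/240 126/25 86/25 139/48
  71/12 197/40 89/24 97/36
After step 3:
  11597/2160 18181/3600 4897/1200 517/144
  79399/14400 28481/6000 23351/6000 45109/14400
  431/80 1959/400 13291/3600 1339/432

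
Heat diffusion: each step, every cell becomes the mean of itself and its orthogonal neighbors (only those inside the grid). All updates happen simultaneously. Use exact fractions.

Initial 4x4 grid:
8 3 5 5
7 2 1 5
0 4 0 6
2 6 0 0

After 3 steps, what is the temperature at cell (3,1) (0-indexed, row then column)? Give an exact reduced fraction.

Step 1: cell (3,1) = 3
Step 2: cell (3,1) = 287/120
Step 3: cell (3,1) = 187/72
Full grid after step 3:
  1619/360 4979/1200 1569/400 59/15
  2357/600 3609/1000 823/250 1389/400
  1187/360 4231/1500 2661/1000 3247/1200
  1531/540 187/72 447/200 847/360

Answer: 187/72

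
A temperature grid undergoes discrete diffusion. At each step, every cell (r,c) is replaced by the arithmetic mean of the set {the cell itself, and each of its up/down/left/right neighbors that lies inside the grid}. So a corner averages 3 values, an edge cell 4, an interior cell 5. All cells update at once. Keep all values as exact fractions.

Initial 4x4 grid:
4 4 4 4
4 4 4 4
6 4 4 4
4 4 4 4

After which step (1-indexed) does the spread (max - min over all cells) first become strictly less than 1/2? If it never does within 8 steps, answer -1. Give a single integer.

Answer: 3

Derivation:
Step 1: max=14/3, min=4, spread=2/3
Step 2: max=271/60, min=4, spread=31/60
Step 3: max=2371/540, min=4, spread=211/540
  -> spread < 1/2 first at step 3
Step 4: max=232843/54000, min=4, spread=16843/54000
Step 5: max=2082643/486000, min=18079/4500, spread=130111/486000
Step 6: max=61962367/14580000, min=1087159/270000, spread=3255781/14580000
Step 7: max=1849953691/437400000, min=1091107/270000, spread=82360351/437400000
Step 8: max=55239316891/13122000000, min=196906441/48600000, spread=2074577821/13122000000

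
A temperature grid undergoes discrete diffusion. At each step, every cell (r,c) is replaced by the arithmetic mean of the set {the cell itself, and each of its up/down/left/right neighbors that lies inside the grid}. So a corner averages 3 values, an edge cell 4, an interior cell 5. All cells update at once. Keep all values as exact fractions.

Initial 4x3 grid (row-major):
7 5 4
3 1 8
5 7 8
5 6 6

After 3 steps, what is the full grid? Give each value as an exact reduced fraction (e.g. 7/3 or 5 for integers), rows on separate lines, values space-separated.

Answer: 3371/720 68909/14400 11323/2160
1879/400 30961/6000 19511/3600
18691/3600 5471/1000 21791/3600
2921/540 7087/1200 6707/1080

Derivation:
After step 1:
  5 17/4 17/3
  4 24/5 21/4
  5 27/5 29/4
  16/3 6 20/3
After step 2:
  53/12 1183/240 91/18
  47/10 237/50 689/120
  74/15 569/100 737/120
  49/9 117/20 239/36
After step 3:
  3371/720 68909/14400 11323/2160
  1879/400 30961/6000 19511/3600
  18691/3600 5471/1000 21791/3600
  2921/540 7087/1200 6707/1080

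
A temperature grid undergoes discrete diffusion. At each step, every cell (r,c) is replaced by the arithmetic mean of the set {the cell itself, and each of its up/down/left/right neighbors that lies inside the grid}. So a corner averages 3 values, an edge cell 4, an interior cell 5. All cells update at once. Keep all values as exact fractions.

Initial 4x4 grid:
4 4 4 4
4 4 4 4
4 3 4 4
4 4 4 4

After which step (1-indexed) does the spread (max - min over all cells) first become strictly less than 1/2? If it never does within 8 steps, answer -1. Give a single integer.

Step 1: max=4, min=15/4, spread=1/4
  -> spread < 1/2 first at step 1
Step 2: max=4, min=189/50, spread=11/50
Step 3: max=4, min=9233/2400, spread=367/2400
Step 4: max=2387/600, min=41629/10800, spread=1337/10800
Step 5: max=71531/18000, min=1254331/324000, spread=33227/324000
Step 6: max=427951/108000, min=37665673/9720000, spread=849917/9720000
Step 7: max=6411467/1620000, min=1132685653/291600000, spread=21378407/291600000
Step 8: max=1920311657/486000000, min=34025537629/8748000000, spread=540072197/8748000000

Answer: 1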